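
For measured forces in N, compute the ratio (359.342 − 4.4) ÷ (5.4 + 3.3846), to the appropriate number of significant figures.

359.342 − 4.4 = 354.942, limited to 1 d.p. → 4 s.f.; 5.4 + 3.3846 = 8.7846, limited to 1 d.p. → 2 s.f.
Carrying full precision, 354.942 ÷ 8.7846 = 40.405026979…; keep min(4, 2) = 2 s.f.
Rounded to 2 significant figures: 4.0 × 10^1.

4.0 × 10^1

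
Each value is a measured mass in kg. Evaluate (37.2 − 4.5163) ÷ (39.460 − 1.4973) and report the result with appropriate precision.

0.861

37.2 − 4.5163 = 32.6837, limited to 1 d.p. → 3 s.f.; 39.460 − 1.4973 = 37.9627, limited to 3 d.p. → 5 s.f.
Carrying full precision, 32.6837 ÷ 37.9627 = 0.860942451406…; keep min(3, 5) = 3 s.f.
Rounded to 3 significant figures: 0.861.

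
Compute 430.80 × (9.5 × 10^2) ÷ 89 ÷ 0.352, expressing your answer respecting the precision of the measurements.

430.80 × (9.5 × 10^2) ÷ 89 ÷ 0.352 = 13063.7129724…
Multiplication/division keeps the fewest significant figures: 430.80 → 5 s.f., 9.5 × 10^2 → 2 s.f., 89 → 2 s.f., 0.352 → 3 s.f.; limit is 2.
Rounded to 2 significant figures: 1.3 × 10^4.

1.3 × 10^4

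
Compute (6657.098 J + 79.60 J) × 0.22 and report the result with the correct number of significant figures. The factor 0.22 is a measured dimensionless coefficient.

6657.098 J + 79.60 J = 6736.698 J; the sum is limited to 2 decimal places (6 s.f.).
Carrying full precision, 6736.698 × 0.22 = 1482.07356 J; 0.22 has 2 s.f., so the result keeps min(6, 2) = 2 s.f.
Rounded to 2 significant figures: 1.5 × 10³ J.

1.5 × 10³ J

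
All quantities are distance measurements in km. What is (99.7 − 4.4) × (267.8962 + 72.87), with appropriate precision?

3.25 × 10⁴ km²

99.7 − 4.4 = 95.3, limited to 1 d.p. → 3 s.f.; 267.8962 + 72.87 = 340.7662, limited to 2 d.p. → 5 s.f.
Carrying full precision, 95.3 × 340.7662 = 32475.01886; keep min(3, 5) = 3 s.f.
Rounded to 3 significant figures: 3.25 × 10⁴ km².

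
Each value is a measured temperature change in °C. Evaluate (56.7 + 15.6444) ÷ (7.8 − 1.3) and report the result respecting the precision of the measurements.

11

56.7 + 15.6444 = 72.3444, limited to 1 d.p. → 3 s.f.; 7.8 − 1.3 = 6.5, limited to 1 d.p. → 2 s.f.
Carrying full precision, 72.3444 ÷ 6.5 = 11.1299076923…; keep min(3, 2) = 2 s.f.
Rounded to 2 significant figures: 11.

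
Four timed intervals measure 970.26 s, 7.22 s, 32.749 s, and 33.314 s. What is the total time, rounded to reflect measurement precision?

1043.54 s

970.26 s + 7.22 s + 32.749 s + 33.314 s = 1043.543 s.
Addition/subtraction keeps the fewest decimal places: 970.26 → 2 decimal places, 7.22 → 2 decimal places, 32.749 → 3 decimal places, 33.314 → 3 decimal places; limit is 2.
Rounded to 2 decimal places: 1043.54 s.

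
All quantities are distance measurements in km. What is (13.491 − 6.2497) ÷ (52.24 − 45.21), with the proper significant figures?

1.03

13.491 − 6.2497 = 7.2413, limited to 3 d.p. → 4 s.f.; 52.24 − 45.21 = 7.03, limited to 2 d.p. → 3 s.f.
Carrying full precision, 7.2413 ÷ 7.03 = 1.030056899…; keep min(4, 3) = 3 s.f.
Rounded to 3 significant figures: 1.03.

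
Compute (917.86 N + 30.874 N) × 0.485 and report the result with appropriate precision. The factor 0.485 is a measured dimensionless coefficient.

917.86 N + 30.874 N = 948.734 N; the sum is limited to 2 decimal places (5 s.f.).
Carrying full precision, 948.734 × 0.485 = 460.13599 N; 0.485 has 3 s.f., so the result keeps min(5, 3) = 3 s.f.
Rounded to 3 significant figures: 460. N.

460. N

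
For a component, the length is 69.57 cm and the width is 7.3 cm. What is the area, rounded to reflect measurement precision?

5.1 × 10² cm²

area = 69.57 cm × 7.3 cm = 507.861 cm².
69.57 has 4 significant figures; 7.3 has 2.
Division/multiplication keeps the fewest: 2 significant figures.
Rounded: 5.1 × 10² cm².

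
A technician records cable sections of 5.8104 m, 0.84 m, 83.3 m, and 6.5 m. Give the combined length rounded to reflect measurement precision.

5.8104 m + 0.84 m + 83.3 m + 6.5 m = 96.4504 m.
Addition/subtraction keeps the fewest decimal places: 5.8104 → 4 decimal places, 0.84 → 2 decimal places, 83.3 → 1 decimal place, 6.5 → 1 decimal place; limit is 1.
Rounded to 1 decimal place: 96.5 m.

96.5 m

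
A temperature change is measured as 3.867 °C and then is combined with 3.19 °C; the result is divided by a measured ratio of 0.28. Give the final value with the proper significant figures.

25 °C

3.867 °C + 3.19 °C = 7.057 °C; the sum is limited to 2 decimal places (3 s.f.).
Carrying full precision, 7.057 ÷ 0.28 = 25.2035714286… °C; 0.28 has 2 s.f., so the result keeps min(3, 2) = 2 s.f.
Rounded to 2 significant figures: 25 °C.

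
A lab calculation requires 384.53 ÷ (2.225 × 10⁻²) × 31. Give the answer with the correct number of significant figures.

384.53 ÷ (2.225 × 10⁻²) × 31 = 535749.662921…
Multiplication/division keeps the fewest significant figures: 384.53 → 5 s.f., 2.225 × 10⁻² → 4 s.f., 31 → 2 s.f.; limit is 2.
Rounded to 2 significant figures: 5.4 × 10⁵.

5.4 × 10⁵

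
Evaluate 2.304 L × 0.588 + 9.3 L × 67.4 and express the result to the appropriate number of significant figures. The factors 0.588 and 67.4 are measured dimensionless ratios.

2.304 × 0.588 = 1.354752 → 1.35 L (3 s.f., last digit at the 10^-2 place).
9.3 × 67.4 = 626.82 → 6.3 × 10² L (2 s.f., last digit at the 10^1 place).
Sum: 628.174752 L; keep the coarser place, 10^1.
Result: 6.3 × 10² L.

6.3 × 10² L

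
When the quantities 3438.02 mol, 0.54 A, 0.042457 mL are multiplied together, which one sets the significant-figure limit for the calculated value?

0.54 A

3438.02 mol → 6 s.f.; 0.54 A → 2 s.f.; 0.042457 mL → 5 s.f.
The fewest is 2 significant figures, from 0.54 A.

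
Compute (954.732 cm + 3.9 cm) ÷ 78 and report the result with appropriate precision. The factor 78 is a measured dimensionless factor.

12 cm

954.732 cm + 3.9 cm = 958.632 cm; the sum is limited to 1 decimal place (4 s.f.).
Carrying full precision, 958.632 ÷ 78 = 12.2901538462… cm; 78 has 2 s.f., so the result keeps min(4, 2) = 2 s.f.
Rounded to 2 significant figures: 12 cm.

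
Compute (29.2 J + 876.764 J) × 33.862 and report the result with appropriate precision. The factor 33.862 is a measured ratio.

3.068 × 10^4 J

29.2 J + 876.764 J = 905.964 J; the sum is limited to 1 decimal place (4 s.f.).
Carrying full precision, 905.964 × 33.862 = 30677.752968 J; 33.862 has 5 s.f., so the result keeps min(4, 5) = 4 s.f.
Rounded to 4 significant figures: 3.068 × 10^4 J.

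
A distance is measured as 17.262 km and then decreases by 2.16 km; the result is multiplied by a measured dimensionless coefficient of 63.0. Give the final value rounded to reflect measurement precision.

17.262 km − 2.16 km = 15.102 km; the difference is limited to 2 decimal places (4 s.f.).
Carrying full precision, 15.102 × 63.0 = 951.426 km; 63.0 has 3 s.f., so the result keeps min(4, 3) = 3 s.f.
Rounded to 3 significant figures: 951 km.

951 km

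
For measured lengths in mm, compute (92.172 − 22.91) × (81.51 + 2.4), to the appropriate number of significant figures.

5.81 × 10^3 mm²

92.172 − 22.91 = 69.262, limited to 2 d.p. → 4 s.f.; 81.51 + 2.4 = 83.91, limited to 1 d.p. → 3 s.f.
Carrying full precision, 69.262 × 83.91 = 5811.77442; keep min(4, 3) = 3 s.f.
Rounded to 3 significant figures: 5.81 × 10^3 mm².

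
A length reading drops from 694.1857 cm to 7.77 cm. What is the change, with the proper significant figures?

694.1857 cm − 7.77 cm = 686.4157 cm.
Addition/subtraction keeps the fewest decimal places: 694.1857 → 4 decimal places, 7.77 → 2 decimal places; limit is 2.
Rounded to 2 decimal places: 686.42 cm.

686.42 cm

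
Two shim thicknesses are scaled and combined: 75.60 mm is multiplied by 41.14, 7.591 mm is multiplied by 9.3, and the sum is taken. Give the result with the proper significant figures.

75.60 × 41.14 = 3110.184 → 3.110 × 10^3 mm (4 s.f., last digit at the 10^0 place).
7.591 × 9.3 = 70.5963 → 71 mm (2 s.f., last digit at the 10^0 place).
Sum: 3180.7803 mm; keep the coarser place, 10^0.
Result: 3181 mm.

3181 mm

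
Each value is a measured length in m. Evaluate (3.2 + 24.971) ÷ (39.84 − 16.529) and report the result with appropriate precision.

3.2 + 24.971 = 28.171, limited to 1 d.p. → 3 s.f.; 39.84 − 16.529 = 23.311, limited to 2 d.p. → 4 s.f.
Carrying full precision, 28.171 ÷ 23.311 = 1.20848526447…; keep min(3, 4) = 3 s.f.
Rounded to 3 significant figures: 1.21.

1.21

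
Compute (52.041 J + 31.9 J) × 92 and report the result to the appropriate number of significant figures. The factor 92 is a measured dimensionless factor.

7.7 × 10³ J

52.041 J + 31.9 J = 83.941 J; the sum is limited to 1 decimal place (3 s.f.).
Carrying full precision, 83.941 × 92 = 7722.572 J; 92 has 2 s.f., so the result keeps min(3, 2) = 2 s.f.
Rounded to 2 significant figures: 7.7 × 10³ J.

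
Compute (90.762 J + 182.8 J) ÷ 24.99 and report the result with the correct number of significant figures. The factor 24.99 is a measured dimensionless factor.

10.95 J

90.762 J + 182.8 J = 273.562 J; the sum is limited to 1 decimal place (4 s.f.).
Carrying full precision, 273.562 ÷ 24.99 = 10.9468587435… J; 24.99 has 4 s.f., so the result keeps min(4, 4) = 4 s.f.
Rounded to 4 significant figures: 10.95 J.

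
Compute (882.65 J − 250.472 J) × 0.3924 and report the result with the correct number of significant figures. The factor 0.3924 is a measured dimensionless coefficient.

248.1 J

882.65 J − 250.472 J = 632.178 J; the difference is limited to 2 decimal places (5 s.f.).
Carrying full precision, 632.178 × 0.3924 = 248.0666472 J; 0.3924 has 4 s.f., so the result keeps min(5, 4) = 4 s.f.
Rounded to 4 significant figures: 248.1 J.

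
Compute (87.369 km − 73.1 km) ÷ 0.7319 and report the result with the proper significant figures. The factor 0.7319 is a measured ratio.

87.369 km − 73.1 km = 14.269 km; the difference is limited to 1 decimal place (3 s.f.).
Carrying full precision, 14.269 ÷ 0.7319 = 19.495832764… km; 0.7319 has 4 s.f., so the result keeps min(3, 4) = 3 s.f.
Rounded to 3 significant figures: 19.5 km.

19.5 km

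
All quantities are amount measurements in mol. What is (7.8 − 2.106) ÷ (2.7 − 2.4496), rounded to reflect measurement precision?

2 × 10^1

7.8 − 2.106 = 5.694, limited to 1 d.p. → 2 s.f.; 2.7 − 2.4496 = 0.2504, limited to 1 d.p. → 1 s.f.
Carrying full precision, 5.694 ÷ 0.2504 = 22.7396166134…; keep min(2, 1) = 1 s.f.
Rounded to 1 significant figure: 2 × 10^1.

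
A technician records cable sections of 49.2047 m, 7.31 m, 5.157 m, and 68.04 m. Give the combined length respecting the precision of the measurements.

129.71 m

49.2047 m + 7.31 m + 5.157 m + 68.04 m = 129.7117 m.
Addition/subtraction keeps the fewest decimal places: 49.2047 → 4 decimal places, 7.31 → 2 decimal places, 5.157 → 3 decimal places, 68.04 → 2 decimal places; limit is 2.
Rounded to 2 decimal places: 129.71 m.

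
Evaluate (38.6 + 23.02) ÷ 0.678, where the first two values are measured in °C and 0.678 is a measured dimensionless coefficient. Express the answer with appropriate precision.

90.9 °C

38.6 °C + 23.02 °C = 61.62 °C; the sum is limited to 1 decimal place (3 s.f.).
Carrying full precision, 61.62 ÷ 0.678 = 90.8849557522… °C; 0.678 has 3 s.f., so the result keeps min(3, 3) = 3 s.f.
Rounded to 3 significant figures: 90.9 °C.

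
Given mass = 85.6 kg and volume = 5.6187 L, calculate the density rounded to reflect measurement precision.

density = 85.6 kg ÷ 5.6187 L = 15.2348407995… kg/L.
85.6 has 3 significant figures; 5.6187 has 5.
Division/multiplication keeps the fewest: 3 significant figures.
Rounded: 15.2 kg/L.

15.2 kg/L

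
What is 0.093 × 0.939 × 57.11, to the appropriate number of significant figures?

0.093 × 0.939 × 57.11 = 4.98724497
Multiplication/division keeps the fewest significant figures: 0.093 → 2 s.f., 0.939 → 3 s.f., 57.11 → 4 s.f.; limit is 2.
Rounded to 2 significant figures: 5.0.

5.0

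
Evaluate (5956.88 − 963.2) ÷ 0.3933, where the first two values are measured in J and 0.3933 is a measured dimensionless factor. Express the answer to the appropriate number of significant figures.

1.270 × 10⁴ J

5956.88 J − 963.2 J = 4993.68 J; the difference is limited to 1 decimal place (5 s.f.).
Carrying full precision, 4993.68 ÷ 0.3933 = 12696.8726163… J; 0.3933 has 4 s.f., so the result keeps min(5, 4) = 4 s.f.
Rounded to 4 significant figures: 1.270 × 10⁴ J.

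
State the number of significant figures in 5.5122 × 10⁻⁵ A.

5.5122 × 10⁻⁵: in scientific notation every digit of the coefficient is significant.

5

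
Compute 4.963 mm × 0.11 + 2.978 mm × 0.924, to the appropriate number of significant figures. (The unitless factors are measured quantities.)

4.963 × 0.11 = 0.54593 → 0.55 mm (2 s.f., last digit at the 10^-2 place).
2.978 × 0.924 = 2.751672 → 2.75 mm (3 s.f., last digit at the 10^-2 place).
Sum: 3.297602 mm; keep the coarser place, 10^-2.
Result: 3.30 mm.

3.30 mm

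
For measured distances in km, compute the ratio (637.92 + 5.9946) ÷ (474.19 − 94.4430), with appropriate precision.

1.6956

637.92 + 5.9946 = 643.9146, limited to 2 d.p. → 5 s.f.; 474.19 − 94.4430 = 379.7470, limited to 2 d.p. → 5 s.f.
Carrying full precision, 643.9146 ÷ 379.7470 = 1.69564104522…; keep min(5, 5) = 5 s.f.
Rounded to 5 significant figures: 1.6956.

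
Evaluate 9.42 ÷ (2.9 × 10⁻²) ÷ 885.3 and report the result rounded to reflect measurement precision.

9.42 ÷ (2.9 × 10⁻²) ÷ 885.3 = 0.366912443473…
Multiplication/division keeps the fewest significant figures: 9.42 → 3 s.f., 2.9 × 10⁻² → 2 s.f., 885.3 → 4 s.f.; limit is 2.
Rounded to 2 significant figures: 0.37.

0.37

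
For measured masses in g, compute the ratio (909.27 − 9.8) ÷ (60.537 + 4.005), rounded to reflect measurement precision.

13.94

909.27 − 9.8 = 899.47, limited to 1 d.p. → 4 s.f.; 60.537 + 4.005 = 64.542, limited to 3 d.p. → 5 s.f.
Carrying full precision, 899.47 ÷ 64.542 = 13.9361965852…; keep min(4, 5) = 4 s.f.
Rounded to 4 significant figures: 13.94.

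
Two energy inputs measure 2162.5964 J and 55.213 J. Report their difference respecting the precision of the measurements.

2162.5964 J − 55.213 J = 2107.3834 J.
Addition/subtraction keeps the fewest decimal places: 2162.5964 → 4 decimal places, 55.213 → 3 decimal places; limit is 3.
Rounded to 3 decimal places: 2107.383 J.

2107.383 J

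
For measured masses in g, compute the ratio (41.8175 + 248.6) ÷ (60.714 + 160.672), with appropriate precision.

41.8175 + 248.6 = 290.4175, limited to 1 d.p. → 4 s.f.; 60.714 + 160.672 = 221.386, limited to 3 d.p. → 6 s.f.
Carrying full precision, 290.4175 ÷ 221.386 = 1.31181511026…; keep min(4, 6) = 4 s.f.
Rounded to 4 significant figures: 1.312.

1.312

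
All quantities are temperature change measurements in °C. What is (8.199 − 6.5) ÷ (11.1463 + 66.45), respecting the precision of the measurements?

8.199 − 6.5 = 1.699, limited to 1 d.p. → 2 s.f.; 11.1463 + 66.45 = 77.5963, limited to 2 d.p. → 4 s.f.
Carrying full precision, 1.699 ÷ 77.5963 = 0.0218953738774…; keep min(2, 4) = 2 s.f.
Rounded to 2 significant figures: 0.022.

0.022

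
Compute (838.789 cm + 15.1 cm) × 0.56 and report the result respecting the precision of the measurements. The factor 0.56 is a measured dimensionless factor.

4.8 × 10² cm

838.789 cm + 15.1 cm = 853.889 cm; the sum is limited to 1 decimal place (4 s.f.).
Carrying full precision, 853.889 × 0.56 = 478.17784 cm; 0.56 has 2 s.f., so the result keeps min(4, 2) = 2 s.f.
Rounded to 2 significant figures: 4.8 × 10² cm.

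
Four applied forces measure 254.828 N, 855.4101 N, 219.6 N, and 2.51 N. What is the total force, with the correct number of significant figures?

254.828 N + 855.4101 N + 219.6 N + 2.51 N = 1332.3481 N.
Addition/subtraction keeps the fewest decimal places: 254.828 → 3 decimal places, 855.4101 → 4 decimal places, 219.6 → 1 decimal place, 2.51 → 2 decimal places; limit is 1.
Rounded to 1 decimal place: 1332.3 N.

1332.3 N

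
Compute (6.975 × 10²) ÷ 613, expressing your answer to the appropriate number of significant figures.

(6.975 × 10²) ÷ 613 = 1.13784665579…
Multiplication/division keeps the fewest significant figures: 6.975 × 10² → 4 s.f., 613 → 3 s.f.; limit is 3.
Rounded to 3 significant figures: 1.14.

1.14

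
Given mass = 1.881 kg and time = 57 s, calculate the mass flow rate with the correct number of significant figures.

mass flow rate = 1.881 kg ÷ 57 s = 0.033 kg/s.
1.881 has 4 significant figures; 57 has 2.
Division/multiplication keeps the fewest: 2 significant figures.
Rounded: 0.033 kg/s.

0.033 kg/s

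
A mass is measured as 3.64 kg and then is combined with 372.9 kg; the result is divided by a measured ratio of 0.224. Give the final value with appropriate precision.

3.64 kg + 372.9 kg = 376.54 kg; the sum is limited to 1 decimal place (4 s.f.).
Carrying full precision, 376.54 ÷ 0.224 = 1680.98214286… kg; 0.224 has 3 s.f., so the result keeps min(4, 3) = 3 s.f.
Rounded to 3 significant figures: 1.68 × 10^3 kg.

1.68 × 10^3 kg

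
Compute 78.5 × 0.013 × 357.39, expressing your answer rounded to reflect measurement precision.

3.6 × 10²

78.5 × 0.013 × 357.39 = 364.716495
Multiplication/division keeps the fewest significant figures: 78.5 → 3 s.f., 0.013 → 2 s.f., 357.39 → 5 s.f.; limit is 2.
Rounded to 2 significant figures: 3.6 × 10².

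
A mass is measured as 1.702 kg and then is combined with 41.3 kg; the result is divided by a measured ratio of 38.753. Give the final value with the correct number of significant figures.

1.11 kg

1.702 kg + 41.3 kg = 43.002 kg; the sum is limited to 1 decimal place (3 s.f.).
Carrying full precision, 43.002 ÷ 38.753 = 1.1096431244… kg; 38.753 has 5 s.f., so the result keeps min(3, 5) = 3 s.f.
Rounded to 3 significant figures: 1.11 kg.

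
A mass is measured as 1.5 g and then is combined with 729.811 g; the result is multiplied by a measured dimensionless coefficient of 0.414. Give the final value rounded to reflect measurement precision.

303 g

1.5 g + 729.811 g = 731.311 g; the sum is limited to 1 decimal place (4 s.f.).
Carrying full precision, 731.311 × 0.414 = 302.762754 g; 0.414 has 3 s.f., so the result keeps min(4, 3) = 3 s.f.
Rounded to 3 significant figures: 303 g.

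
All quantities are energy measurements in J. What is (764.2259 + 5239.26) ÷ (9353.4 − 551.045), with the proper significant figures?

0.68203

764.2259 + 5239.26 = 6003.4859, limited to 2 d.p. → 6 s.f.; 9353.4 − 551.045 = 8802.355, limited to 1 d.p. → 5 s.f.
Carrying full precision, 6003.4859 ÷ 8802.355 = 0.682031785812…; keep min(6, 5) = 5 s.f.
Rounded to 5 significant figures: 0.68203.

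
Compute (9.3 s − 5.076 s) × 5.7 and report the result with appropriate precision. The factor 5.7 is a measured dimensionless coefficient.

24 s

9.3 s − 5.076 s = 4.224 s; the difference is limited to 1 decimal place (2 s.f.).
Carrying full precision, 4.224 × 5.7 = 24.0768 s; 5.7 has 2 s.f., so the result keeps min(2, 2) = 2 s.f.
Rounded to 2 significant figures: 24 s.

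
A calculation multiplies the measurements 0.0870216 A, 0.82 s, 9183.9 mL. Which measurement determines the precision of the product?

0.82 s

0.0870216 A → 6 s.f.; 0.82 s → 2 s.f.; 9183.9 mL → 5 s.f.
The fewest is 2 significant figures, from 0.82 s.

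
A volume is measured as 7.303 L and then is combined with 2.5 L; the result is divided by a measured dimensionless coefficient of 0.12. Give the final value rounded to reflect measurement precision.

82 L

7.303 L + 2.5 L = 9.803 L; the sum is limited to 1 decimal place (2 s.f.).
Carrying full precision, 9.803 ÷ 0.12 = 81.6916666667… L; 0.12 has 2 s.f., so the result keeps min(2, 2) = 2 s.f.
Rounded to 2 significant figures: 82 L.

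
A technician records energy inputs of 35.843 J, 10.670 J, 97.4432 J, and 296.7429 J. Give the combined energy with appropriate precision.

35.843 J + 10.670 J + 97.4432 J + 296.7429 J = 440.6991 J.
Addition/subtraction keeps the fewest decimal places: 35.843 → 3 decimal places, 10.670 → 3 decimal places, 97.4432 → 4 decimal places, 296.7429 → 4 decimal places; limit is 3.
Rounded to 3 decimal places: 440.699 J.

440.699 J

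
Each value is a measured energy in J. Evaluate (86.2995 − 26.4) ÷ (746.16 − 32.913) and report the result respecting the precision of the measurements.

86.2995 − 26.4 = 59.8995, limited to 1 d.p. → 3 s.f.; 746.16 − 32.913 = 713.247, limited to 2 d.p. → 5 s.f.
Carrying full precision, 59.8995 ÷ 713.247 = 0.0839814257894…; keep min(3, 5) = 3 s.f.
Rounded to 3 significant figures: 0.0840.

0.0840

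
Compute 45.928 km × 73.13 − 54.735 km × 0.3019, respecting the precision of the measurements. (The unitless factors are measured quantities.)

45.928 × 73.13 = 3358.71464 → 3359 km (4 s.f., last digit at the 10^0 place).
54.735 × 0.3019 = 16.5244965 → 16.52 km (4 s.f., last digit at the 10^-2 place).
Difference: 3342.1901435 km; keep the coarser place, 10^0.
Result: 3342 km.

3342 km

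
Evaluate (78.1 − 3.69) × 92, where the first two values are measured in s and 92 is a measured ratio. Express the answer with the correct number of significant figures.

78.1 s − 3.69 s = 74.41 s; the difference is limited to 1 decimal place (3 s.f.).
Carrying full precision, 74.41 × 92 = 6845.72 s; 92 has 2 s.f., so the result keeps min(3, 2) = 2 s.f.
Rounded to 2 significant figures: 6.8 × 10^3 s.

6.8 × 10^3 s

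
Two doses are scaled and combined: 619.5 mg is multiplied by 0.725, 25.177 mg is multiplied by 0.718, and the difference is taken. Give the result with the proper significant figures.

431 mg

619.5 × 0.725 = 449.1375 → 449 mg (3 s.f., last digit at the 10^0 place).
25.177 × 0.718 = 18.077086 → 18.1 mg (3 s.f., last digit at the 10^-1 place).
Difference: 431.060414 mg; keep the coarser place, 10^0.
Result: 431 mg.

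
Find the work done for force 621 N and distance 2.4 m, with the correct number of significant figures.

1.5 × 10³ J

work done = 621 N × 2.4 m = 1490.4 J.
621 has 3 significant figures; 2.4 has 2.
Division/multiplication keeps the fewest: 2 significant figures.
Rounded: 1.5 × 10³ J.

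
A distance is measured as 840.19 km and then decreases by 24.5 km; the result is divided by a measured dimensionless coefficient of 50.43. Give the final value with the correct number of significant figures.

840.19 km − 24.5 km = 815.69 km; the difference is limited to 1 decimal place (4 s.f.).
Carrying full precision, 815.69 ÷ 50.43 = 16.1746976006… km; 50.43 has 4 s.f., so the result keeps min(4, 4) = 4 s.f.
Rounded to 4 significant figures: 16.17 km.

16.17 km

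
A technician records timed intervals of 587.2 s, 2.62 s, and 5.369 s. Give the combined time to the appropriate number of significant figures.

587.2 s + 2.62 s + 5.369 s = 595.189 s.
Addition/subtraction keeps the fewest decimal places: 587.2 → 1 decimal place, 2.62 → 2 decimal places, 5.369 → 3 decimal places; limit is 1.
Rounded to 1 decimal place: 595.2 s.

595.2 s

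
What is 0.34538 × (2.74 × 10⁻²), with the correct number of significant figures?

0.34538 × (2.74 × 10⁻²) = 0.009463412
Multiplication/division keeps the fewest significant figures: 0.34538 → 5 s.f., 2.74 × 10⁻² → 3 s.f.; limit is 3.
Rounded to 3 significant figures: 0.00946.

0.00946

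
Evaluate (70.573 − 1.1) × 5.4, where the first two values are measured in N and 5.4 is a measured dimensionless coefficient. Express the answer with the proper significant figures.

3.8 × 10^2 N

70.573 N − 1.1 N = 69.473 N; the difference is limited to 1 decimal place (3 s.f.).
Carrying full precision, 69.473 × 5.4 = 375.1542 N; 5.4 has 2 s.f., so the result keeps min(3, 2) = 2 s.f.
Rounded to 2 significant figures: 3.8 × 10^2 N.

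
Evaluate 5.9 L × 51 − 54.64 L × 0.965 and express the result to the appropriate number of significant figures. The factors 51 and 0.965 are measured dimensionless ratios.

2.5 × 10² L

5.9 × 51 = 300.9 → 3.0 × 10² L (2 s.f., last digit at the 10^1 place).
54.64 × 0.965 = 52.7276 → 52.7 L (3 s.f., last digit at the 10^-1 place).
Difference: 248.1724 L; keep the coarser place, 10^1.
Result: 2.5 × 10² L.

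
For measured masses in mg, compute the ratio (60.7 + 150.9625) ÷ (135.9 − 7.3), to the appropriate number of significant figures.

60.7 + 150.9625 = 211.6625, limited to 1 d.p. → 4 s.f.; 135.9 − 7.3 = 128.6, limited to 1 d.p. → 4 s.f.
Carrying full precision, 211.6625 ÷ 128.6 = 1.64589813375…; keep min(4, 4) = 4 s.f.
Rounded to 4 significant figures: 1.646.

1.646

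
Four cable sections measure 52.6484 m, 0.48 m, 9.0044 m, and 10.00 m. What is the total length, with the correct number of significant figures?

72.13 m

52.6484 m + 0.48 m + 9.0044 m + 10.00 m = 72.1328 m.
Addition/subtraction keeps the fewest decimal places: 52.6484 → 4 decimal places, 0.48 → 2 decimal places, 9.0044 → 4 decimal places, 10.00 → 2 decimal places; limit is 2.
Rounded to 2 decimal places: 72.13 m.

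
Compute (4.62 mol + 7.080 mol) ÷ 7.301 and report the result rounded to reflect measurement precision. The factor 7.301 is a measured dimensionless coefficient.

1.603 mol

4.62 mol + 7.080 mol = 11.700 mol; the sum is limited to 2 decimal places (4 s.f.).
Carrying full precision, 11.700 ÷ 7.301 = 1.60252020271… mol; 7.301 has 4 s.f., so the result keeps min(4, 4) = 4 s.f.
Rounded to 4 significant figures: 1.603 mol.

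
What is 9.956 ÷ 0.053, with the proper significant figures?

9.956 ÷ 0.053 = 187.849056604…
Multiplication/division keeps the fewest significant figures: 9.956 → 4 s.f., 0.053 → 2 s.f.; limit is 2.
Rounded to 2 significant figures: 1.9 × 10².

1.9 × 10²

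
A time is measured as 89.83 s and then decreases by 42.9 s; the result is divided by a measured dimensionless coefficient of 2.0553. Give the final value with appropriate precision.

22.8 s

89.83 s − 42.9 s = 46.93 s; the difference is limited to 1 decimal place (3 s.f.).
Carrying full precision, 46.93 ÷ 2.0553 = 22.8336495889… s; 2.0553 has 5 s.f., so the result keeps min(3, 5) = 3 s.f.
Rounded to 3 significant figures: 22.8 s.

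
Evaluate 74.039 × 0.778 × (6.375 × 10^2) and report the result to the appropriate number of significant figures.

74.039 × 0.778 × (6.375 × 10^2) = 36721.493025
Multiplication/division keeps the fewest significant figures: 74.039 → 5 s.f., 0.778 → 3 s.f., 6.375 × 10^2 → 4 s.f.; limit is 3.
Rounded to 3 significant figures: 3.67 × 10^4.

3.67 × 10^4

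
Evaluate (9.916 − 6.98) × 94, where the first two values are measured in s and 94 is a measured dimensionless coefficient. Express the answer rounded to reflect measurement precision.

9.916 s − 6.98 s = 2.936 s; the difference is limited to 2 decimal places (3 s.f.).
Carrying full precision, 2.936 × 94 = 275.984 s; 94 has 2 s.f., so the result keeps min(3, 2) = 2 s.f.
Rounded to 2 significant figures: 2.8 × 10^2 s.

2.8 × 10^2 s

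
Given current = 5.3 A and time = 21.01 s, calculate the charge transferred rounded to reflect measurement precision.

charge transferred = 5.3 A × 21.01 s = 111.353 C.
5.3 has 2 significant figures; 21.01 has 4.
Division/multiplication keeps the fewest: 2 significant figures.
Rounded: 1.1 × 10^2 C.

1.1 × 10^2 C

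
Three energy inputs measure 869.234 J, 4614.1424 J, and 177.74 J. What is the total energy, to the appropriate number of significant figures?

5.66112 × 10^3 J

869.234 J + 4614.1424 J + 177.74 J = 5661.1164 J.
Addition/subtraction keeps the fewest decimal places: 869.234 → 3 decimal places, 4614.1424 → 4 decimal places, 177.74 → 2 decimal places; limit is 2.
Rounded to 2 decimal places: 5.66112 × 10^3 J.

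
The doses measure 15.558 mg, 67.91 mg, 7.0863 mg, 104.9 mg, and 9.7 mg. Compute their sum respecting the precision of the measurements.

15.558 mg + 67.91 mg + 7.0863 mg + 104.9 mg + 9.7 mg = 205.1543 mg.
Addition/subtraction keeps the fewest decimal places: 15.558 → 3 decimal places, 67.91 → 2 decimal places, 7.0863 → 4 decimal places, 104.9 → 1 decimal place, 9.7 → 1 decimal place; limit is 1.
Rounded to 1 decimal place: 205.2 mg.

205.2 mg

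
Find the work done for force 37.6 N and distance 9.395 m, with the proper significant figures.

work done = 37.6 N × 9.395 m = 353.252 J.
37.6 has 3 significant figures; 9.395 has 4.
Division/multiplication keeps the fewest: 3 significant figures.
Rounded: 353 J.

353 J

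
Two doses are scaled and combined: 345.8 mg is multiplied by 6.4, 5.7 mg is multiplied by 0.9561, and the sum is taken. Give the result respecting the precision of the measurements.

2.2 × 10^3 mg

345.8 × 6.4 = 2213.12 → 2.2 × 10^3 mg (2 s.f., last digit at the 10^2 place).
5.7 × 0.9561 = 5.44977 → 5.4 mg (2 s.f., last digit at the 10^-1 place).
Sum: 2218.56977 mg; keep the coarser place, 10^2.
Result: 2.2 × 10^3 mg.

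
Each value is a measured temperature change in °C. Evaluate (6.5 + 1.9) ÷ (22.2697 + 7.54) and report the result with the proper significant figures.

6.5 + 1.9 = 8.4, limited to 1 d.p. → 2 s.f.; 22.2697 + 7.54 = 29.8097, limited to 2 d.p. → 4 s.f.
Carrying full precision, 8.4 ÷ 29.8097 = 0.281787471863…; keep min(2, 4) = 2 s.f.
Rounded to 2 significant figures: 0.28.

0.28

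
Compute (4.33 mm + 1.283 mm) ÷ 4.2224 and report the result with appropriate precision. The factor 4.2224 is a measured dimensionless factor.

4.33 mm + 1.283 mm = 5.613 mm; the sum is limited to 2 decimal places (3 s.f.).
Carrying full precision, 5.613 ÷ 4.2224 = 1.32933876468… mm; 4.2224 has 5 s.f., so the result keeps min(3, 5) = 3 s.f.
Rounded to 3 significant figures: 1.33 mm.

1.33 mm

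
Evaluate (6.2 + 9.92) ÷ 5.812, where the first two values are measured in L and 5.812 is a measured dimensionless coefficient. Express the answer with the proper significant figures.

2.77 L

6.2 L + 9.92 L = 16.12 L; the sum is limited to 1 decimal place (3 s.f.).
Carrying full precision, 16.12 ÷ 5.812 = 2.77357192017… L; 5.812 has 4 s.f., so the result keeps min(3, 4) = 3 s.f.
Rounded to 3 significant figures: 2.77 L.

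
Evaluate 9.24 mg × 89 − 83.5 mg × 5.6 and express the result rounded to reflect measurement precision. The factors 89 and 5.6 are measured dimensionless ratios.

3.5 × 10² mg

9.24 × 89 = 822.36 → 8.2 × 10² mg (2 s.f., last digit at the 10^1 place).
83.5 × 5.6 = 467.6 → 4.7 × 10² mg (2 s.f., last digit at the 10^1 place).
Difference: 354.76 mg; keep the coarser place, 10^1.
Result: 3.5 × 10² mg.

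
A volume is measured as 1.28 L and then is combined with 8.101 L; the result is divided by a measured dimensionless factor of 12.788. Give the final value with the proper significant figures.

0.734 L

1.28 L + 8.101 L = 9.381 L; the sum is limited to 2 decimal places (3 s.f.).
Carrying full precision, 9.381 ÷ 12.788 = 0.733578354708… L; 12.788 has 5 s.f., so the result keeps min(3, 5) = 3 s.f.
Rounded to 3 significant figures: 0.734 L.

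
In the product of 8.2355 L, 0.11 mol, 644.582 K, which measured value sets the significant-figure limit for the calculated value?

8.2355 L → 5 s.f.; 0.11 mol → 2 s.f.; 644.582 K → 6 s.f.
The fewest is 2 significant figures, from 0.11 mol.

0.11 mol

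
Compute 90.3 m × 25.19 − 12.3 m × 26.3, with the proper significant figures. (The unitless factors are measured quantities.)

1.95 × 10^3 m

90.3 × 25.19 = 2274.657 → 2.27 × 10^3 m (3 s.f., last digit at the 10^1 place).
12.3 × 26.3 = 323.49 → 323 m (3 s.f., last digit at the 10^0 place).
Difference: 1951.167 m; keep the coarser place, 10^1.
Result: 1.95 × 10^3 m.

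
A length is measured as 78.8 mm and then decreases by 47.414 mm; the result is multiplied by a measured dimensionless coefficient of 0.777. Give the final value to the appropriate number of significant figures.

78.8 mm − 47.414 mm = 31.386 mm; the difference is limited to 1 decimal place (3 s.f.).
Carrying full precision, 31.386 × 0.777 = 24.386922 mm; 0.777 has 3 s.f., so the result keeps min(3, 3) = 3 s.f.
Rounded to 3 significant figures: 24.4 mm.

24.4 mm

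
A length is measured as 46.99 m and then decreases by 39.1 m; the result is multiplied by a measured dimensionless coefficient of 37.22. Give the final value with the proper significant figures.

2.9 × 10² m

46.99 m − 39.1 m = 7.89 m; the difference is limited to 1 decimal place (2 s.f.).
Carrying full precision, 7.89 × 37.22 = 293.6658 m; 37.22 has 4 s.f., so the result keeps min(2, 4) = 2 s.f.
Rounded to 2 significant figures: 2.9 × 10² m.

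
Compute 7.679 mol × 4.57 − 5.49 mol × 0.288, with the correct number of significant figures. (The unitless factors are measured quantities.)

7.679 × 4.57 = 35.09303 → 35.1 mol (3 s.f., last digit at the 10^-1 place).
5.49 × 0.288 = 1.58112 → 1.58 mol (3 s.f., last digit at the 10^-2 place).
Difference: 33.51191 mol; keep the coarser place, 10^-1.
Result: 33.5 mol.

33.5 mol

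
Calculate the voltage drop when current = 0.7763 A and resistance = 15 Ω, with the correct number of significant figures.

voltage drop = 0.7763 A × 15 Ω = 11.6445 V.
0.7763 has 4 significant figures; 15 has 2.
Division/multiplication keeps the fewest: 2 significant figures.
Rounded: 12 V.

12 V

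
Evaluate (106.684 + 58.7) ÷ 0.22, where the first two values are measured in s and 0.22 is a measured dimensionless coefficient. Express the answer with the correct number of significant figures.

106.684 s + 58.7 s = 165.384 s; the sum is limited to 1 decimal place (4 s.f.).
Carrying full precision, 165.384 ÷ 0.22 = 751.745454545… s; 0.22 has 2 s.f., so the result keeps min(4, 2) = 2 s.f.
Rounded to 2 significant figures: 7.5 × 10² s.

7.5 × 10² s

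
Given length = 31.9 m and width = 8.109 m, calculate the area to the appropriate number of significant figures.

area = 31.9 m × 8.109 m = 258.6771 m².
31.9 has 3 significant figures; 8.109 has 4.
Division/multiplication keeps the fewest: 3 significant figures.
Rounded: 259 m².

259 m²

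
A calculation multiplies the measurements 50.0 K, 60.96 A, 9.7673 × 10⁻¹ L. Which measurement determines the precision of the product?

50.0 K

50.0 K → 3 s.f.; 60.96 A → 4 s.f.; 9.7673 × 10⁻¹ L → 5 s.f.
The fewest is 3 significant figures, from 50.0 K.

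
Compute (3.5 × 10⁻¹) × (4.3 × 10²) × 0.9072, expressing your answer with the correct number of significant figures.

(3.5 × 10⁻¹) × (4.3 × 10²) × 0.9072 = 136.5336
Multiplication/division keeps the fewest significant figures: 3.5 × 10⁻¹ → 2 s.f., 4.3 × 10² → 2 s.f., 0.9072 → 4 s.f.; limit is 2.
Rounded to 2 significant figures: 1.4 × 10².

1.4 × 10²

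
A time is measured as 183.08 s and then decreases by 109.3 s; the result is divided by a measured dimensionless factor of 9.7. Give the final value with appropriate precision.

7.6 s

183.08 s − 109.3 s = 73.78 s; the difference is limited to 1 decimal place (3 s.f.).
Carrying full precision, 73.78 ÷ 9.7 = 7.60618556701… s; 9.7 has 2 s.f., so the result keeps min(3, 2) = 2 s.f.
Rounded to 2 significant figures: 7.6 s.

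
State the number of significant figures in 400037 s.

400037: zeros between nonzero digits are significant.

6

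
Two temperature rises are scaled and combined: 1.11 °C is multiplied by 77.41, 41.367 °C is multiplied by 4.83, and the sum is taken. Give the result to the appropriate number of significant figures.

1.11 × 77.41 = 85.9251 → 85.9 °C (3 s.f., last digit at the 10^-1 place).
41.367 × 4.83 = 199.80261 → 2.00 × 10² °C (3 s.f., last digit at the 10^0 place).
Sum: 285.72771 °C; keep the coarser place, 10^0.
Result: 286 °C.

286 °C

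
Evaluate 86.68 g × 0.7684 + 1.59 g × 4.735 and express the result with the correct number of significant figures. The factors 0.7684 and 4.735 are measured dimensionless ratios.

86.68 × 0.7684 = 66.604912 → 66.60 g (4 s.f., last digit at the 10^-2 place).
1.59 × 4.735 = 7.52865 → 7.53 g (3 s.f., last digit at the 10^-2 place).
Sum: 74.133562 g; keep the coarser place, 10^-2.
Result: 74.13 g.

74.13 g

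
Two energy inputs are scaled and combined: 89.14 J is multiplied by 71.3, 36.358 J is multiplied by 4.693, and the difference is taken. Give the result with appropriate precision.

89.14 × 71.3 = 6355.682 → 6.36 × 10³ J (3 s.f., last digit at the 10^1 place).
36.358 × 4.693 = 170.628094 → 170.6 J (4 s.f., last digit at the 10^-1 place).
Difference: 6185.053906 J; keep the coarser place, 10^1.
Result: 6.19 × 10³ J.

6.19 × 10³ J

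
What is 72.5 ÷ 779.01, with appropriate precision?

72.5 ÷ 779.01 = 0.0930668412472…
Multiplication/division keeps the fewest significant figures: 72.5 → 3 s.f., 779.01 → 5 s.f.; limit is 3.
Rounded to 3 significant figures: 0.0931.

0.0931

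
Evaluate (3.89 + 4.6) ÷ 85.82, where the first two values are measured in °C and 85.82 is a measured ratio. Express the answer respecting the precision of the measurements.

3.89 °C + 4.6 °C = 8.49 °C; the sum is limited to 1 decimal place (2 s.f.).
Carrying full precision, 8.49 ÷ 85.82 = 0.0989279888138… °C; 85.82 has 4 s.f., so the result keeps min(2, 4) = 2 s.f.
Rounded to 2 significant figures: 0.099 °C.

0.099 °C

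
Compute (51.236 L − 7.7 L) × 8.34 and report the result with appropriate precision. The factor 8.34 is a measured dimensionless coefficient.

363 L

51.236 L − 7.7 L = 43.536 L; the difference is limited to 1 decimal place (3 s.f.).
Carrying full precision, 43.536 × 8.34 = 363.09024 L; 8.34 has 3 s.f., so the result keeps min(3, 3) = 3 s.f.
Rounded to 3 significant figures: 363 L.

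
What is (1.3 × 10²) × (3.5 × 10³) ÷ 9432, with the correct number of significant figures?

(1.3 × 10²) × (3.5 × 10³) ÷ 9432 = 48.2400339271…
Multiplication/division keeps the fewest significant figures: 1.3 × 10² → 2 s.f., 3.5 × 10³ → 2 s.f., 9432 → 4 s.f.; limit is 2.
Rounded to 2 significant figures: 48.

48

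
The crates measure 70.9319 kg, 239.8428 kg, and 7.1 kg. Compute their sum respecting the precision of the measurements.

317.9 kg

70.9319 kg + 239.8428 kg + 7.1 kg = 317.8747 kg.
Addition/subtraction keeps the fewest decimal places: 70.9319 → 4 decimal places, 239.8428 → 4 decimal places, 7.1 → 1 decimal place; limit is 1.
Rounded to 1 decimal place: 317.9 kg.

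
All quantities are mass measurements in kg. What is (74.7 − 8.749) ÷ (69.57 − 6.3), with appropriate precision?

74.7 − 8.749 = 65.951, limited to 1 d.p. → 3 s.f.; 69.57 − 6.3 = 63.27, limited to 1 d.p. → 3 s.f.
Carrying full precision, 65.951 ÷ 63.27 = 1.0423739529…; keep min(3, 3) = 3 s.f.
Rounded to 3 significant figures: 1.04.

1.04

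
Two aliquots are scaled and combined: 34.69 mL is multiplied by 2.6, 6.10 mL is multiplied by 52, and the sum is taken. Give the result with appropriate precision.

34.69 × 2.6 = 90.194 → 90. mL (2 s.f., last digit at the 10^0 place).
6.10 × 52 = 317.2 → 3.2 × 10^2 mL (2 s.f., last digit at the 10^1 place).
Sum: 407.394 mL; keep the coarser place, 10^1.
Result: 4.1 × 10^2 mL.

4.1 × 10^2 mL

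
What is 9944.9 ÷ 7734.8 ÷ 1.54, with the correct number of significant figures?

9944.9 ÷ 7734.8 ÷ 1.54 = 0.834892598739…
Multiplication/division keeps the fewest significant figures: 9944.9 → 5 s.f., 7734.8 → 5 s.f., 1.54 → 3 s.f.; limit is 3.
Rounded to 3 significant figures: 0.835.

0.835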